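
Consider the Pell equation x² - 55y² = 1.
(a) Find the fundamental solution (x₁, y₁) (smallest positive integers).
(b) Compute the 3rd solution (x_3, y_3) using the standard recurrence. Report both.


Step 1: Find the fundamental solution (x₁, y₁) of x² - 55y² = 1.
  Expand √55 as a continued fraction. a₀ = ⌊√55⌋ = 7; iterate m_{k+1} = d_k·a_k − m_k, d_{k+1} = (55 − m_{k+1}²)/d_k, a_{k+1} = ⌊(a₀ + m_{k+1})/d_{k+1}⌋ (starting m₀ = 0, d₀ = 1), with convergents p_k = a_k·p_{k-1} + p_{k-2}, q_k = a_k·q_{k-1} + q_{k-2} (p₋₁ = 1, q₋₁ = 0):
  k = 0: a₀ = 7; p₀/q₀ = 7/1; p₀² − 55·q₀² = 49 − 55 = -6.
  k = 1: m = 7, d = 6, a = ⌊(7 + 7)/6⌋ = 2; p/q = (2·7 + 1)/(2·1 + 0) = 15/2; p² − 55·q² = 225 − 220 = 5.
  k = 2: m = 5, d = 5, a = ⌊(7 + 5)/5⌋ = 2; p/q = (2·15 + 7)/(2·2 + 1) = 37/5; p² − 55·q² = 1369 − 1375 = -6.
  k = 3: m = 5, d = 6, a = ⌊(7 + 5)/6⌋ = 2; p/q = (2·37 + 15)/(2·5 + 2) = 89/12; p² − 55·q² = 7921 − 7920 = 1.
  The first convergent with p² − 55·q² = 1 gives the fundamental solution (x₁, y₁) = (89, 12).
Step 2: Apply the recurrence (x_{n+1}, y_{n+1}) = (x₁x_n + 55y₁y_n, x₁y_n + y₁x_n) repeatedly.
  From (x_1, y_1) = (89, 12): x_2 = 89·89 + 55·12·12 = 15841; y_2 = 89·12 + 12·89 = 2136.
  From (x_2, y_2) = (15841, 2136): x_3 = 89·15841 + 55·12·2136 = 2819609; y_3 = 89·2136 + 12·15841 = 380196.
Step 3: Verify x_3² - 55·y_3² = 7950194912881 - 7950194912880 = 1 (should be 1). ✓

(x_1, y_1) = (89, 12); (x_3, y_3) = (2819609, 380196).


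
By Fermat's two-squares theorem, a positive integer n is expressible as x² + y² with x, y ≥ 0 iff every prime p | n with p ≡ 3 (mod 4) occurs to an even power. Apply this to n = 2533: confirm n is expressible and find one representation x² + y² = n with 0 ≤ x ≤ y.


Step 1: Factor n = 2533 = 17 · 149.
Step 2: Check the mod-4 condition on each prime factor: 17 ≡ 1 (mod 4), exponent 1; 149 ≡ 1 (mod 4), exponent 1.
All primes ≡ 3 (mod 4) appear to even exponent (or don't appear), so by the two-squares theorem n IS expressible as a sum of two squares.
Step 3: Build a representation. Here n = 17 · 149 is a product of primes ≡ 1 (mod 4). Each prime p ≡ 1 (mod 4) is itself a sum of two squares; find a² by testing p − a² for a perfect square:
  17: 17 − 1² = 16 = 4² ⇒ 17 = 1² + 4².
  149: 149 − 1² = 148, 149 − 2² = 145, 149 − 3² = 140, 149 − 4² = 133, 149 − 5² = 124, 149 − 6² = 113, 149 − 7² = 100 = 10² ⇒ 149 = 7² + 10².
  Combine using the Brahmagupta–Fibonacci identity (a² + b²)(c² + d²) = (ac − bd)² + (ad + bc)² = (ac + bd)² + (ad − bc)²:
  17 · 149 = 2533: from (1² + 4²)(7² + 10²), take (1·7 − 4·10, 1·10 + 4·7) = (7 − 40, 10 + 28) = (-33, 38); dropping signs (only squares matter) gives (33, 38); check 33² + 38² = 1089 + 1444 = 2533 ✓.
Step 4: Order so x ≤ y and verify: 33² + 38² = 1089 + 1444 = 2533 = n. ✓

n = 2533 = 33² + 38² (one valid representation with x ≤ y).


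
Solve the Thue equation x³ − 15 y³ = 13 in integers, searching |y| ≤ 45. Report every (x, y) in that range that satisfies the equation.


The equation is x³ - 15y³ = 13. For fixed y, x³ = 15·y³ + 13, so a solution requires the RHS to be a perfect cube.
Strategy: iterate y from -45 to 45, compute RHS = 15·y³ + 13, and check whether it is a (positive or negative) perfect cube.
Check small values of y:
  y = 0: RHS = 13 is not a perfect cube.
  y = 1: RHS = 28 is not a perfect cube.
  y = -1: RHS = -2 is not a perfect cube.
  y = 2: RHS = 133 is not a perfect cube.
  y = -2: RHS = -107 is not a perfect cube.
  y = 3: RHS = 418 is not a perfect cube.
  y = -3: RHS = -392 is not a perfect cube.
Continuing the search up to |y| = 45 finds no solutions either.
No (x, y) in the scanned range satisfies the equation.

No integer solutions with |y| ≤ 45.


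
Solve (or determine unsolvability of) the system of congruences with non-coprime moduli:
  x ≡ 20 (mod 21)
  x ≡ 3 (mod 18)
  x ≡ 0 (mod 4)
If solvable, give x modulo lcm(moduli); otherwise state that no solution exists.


Moduli 21, 18, 4 are not pairwise coprime, so CRT works modulo lcm(m_i) when all pairwise compatibility conditions hold.
Pairwise compatibility: gcd(m_i, m_j) must divide a_i - a_j for every pair.
Merge one congruence at a time:
  Start: x ≡ 20 (mod 21).
  Combine with x ≡ 3 (mod 18): gcd(21, 18) = 3, and 3 - 20 = -17 is NOT divisible by 3.
    ⇒ system is inconsistent (no integer solution).

No solution (the system is inconsistent).


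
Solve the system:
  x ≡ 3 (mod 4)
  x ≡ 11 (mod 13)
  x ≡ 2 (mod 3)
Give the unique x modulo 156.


Moduli 4, 13, 3 are pairwise coprime; by CRT there is a unique solution modulo M = 4 · 13 · 3 = 156.
Solve pairwise, accumulating the modulus:
  Start with x ≡ 3 (mod 4).
  Combine with x ≡ 11 (mod 13): since gcd(4, 13) = 1, we get a unique residue mod 52.
    Write x = 3 + 4·t and substitute into x ≡ 11 (mod 13): 4·t ≡ 11 − 3 = 8 (mod 13).
    The inverse of 4 mod 13 is 10 (since 4·10 = 40 = 3·13 + 1), so t ≡ 10·8 = 80 ≡ 2 (mod 13).
    Then x = 3 + 4·2 = 11, valid modulo lcm(4, 13) = 52: x ≡ 11 (mod 52).
  Combine with x ≡ 2 (mod 3): since gcd(52, 3) = 1, we get a unique residue mod 156.
    Write x = 11 + 52·t and substitute into x ≡ 2 (mod 3): 52·t ≡ 2 − 11 = -9 (mod 3).
    Reduce coefficients mod 3: 1·t ≡ 0 (mod 3).
    So t ≡ 0 (mod 3).
    Then x = 11 + 52·0 = 11, valid modulo lcm(52, 3) = 156: x ≡ 11 (mod 156).
Verify: 11 mod 4 = 3 ✓, 11 mod 13 = 11 ✓, 11 mod 3 = 2 ✓.

x ≡ 11 (mod 156).


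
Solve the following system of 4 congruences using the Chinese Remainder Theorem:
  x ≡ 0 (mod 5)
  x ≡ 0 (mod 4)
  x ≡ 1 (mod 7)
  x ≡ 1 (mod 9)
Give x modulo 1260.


Product of moduli M = 5 · 4 · 7 · 9 = 1260.
Merge one congruence at a time:
  Start: x ≡ 0 (mod 5).
  Combine with x ≡ 0 (mod 4); new modulus lcm = 20.
    Write x = 0 + 5·t and substitute into x ≡ 0 (mod 4): 5·t ≡ 0 − 0 = 0 (mod 4).
    Reduce coefficients mod 4: 1·t ≡ 0 (mod 4).
    So t ≡ 0 (mod 4).
    Then x = 0 + 5·0 = 0, valid modulo lcm(5, 4) = 20: x ≡ 0 (mod 20).
  Combine with x ≡ 1 (mod 7); new modulus lcm = 140.
    Write x = 0 + 20·t and substitute into x ≡ 1 (mod 7): 20·t ≡ 1 − 0 = 1 (mod 7).
    Reduce coefficients mod 7: 6·t ≡ 1 (mod 7).
    The inverse of 6 mod 7 is 6 (since 6·6 = 36 = 5·7 + 1), so t ≡ 6·1 = 6 ≡ 6 (mod 7).
    Then x = 0 + 20·6 = 120, valid modulo lcm(20, 7) = 140: x ≡ 120 (mod 140).
  Combine with x ≡ 1 (mod 9); new modulus lcm = 1260.
    Write x = 120 + 140·t and substitute into x ≡ 1 (mod 9): 140·t ≡ 1 − 120 = -119 (mod 9).
    Reduce coefficients mod 9: 5·t ≡ 7 (mod 9).
    The inverse of 5 mod 9 is 2 (since 5·2 = 10 = 1·9 + 1), so t ≡ 2·7 = 14 ≡ 5 (mod 9).
    Then x = 120 + 140·5 = 820, valid modulo lcm(140, 9) = 1260: x ≡ 820 (mod 1260).
Verify against each original: 820 mod 5 = 0, 820 mod 4 = 0, 820 mod 7 = 1, 820 mod 9 = 1.

x ≡ 820 (mod 1260).


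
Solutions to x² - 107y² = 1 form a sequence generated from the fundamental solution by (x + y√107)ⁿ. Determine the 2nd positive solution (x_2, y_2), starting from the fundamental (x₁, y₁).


Step 1: Find the fundamental solution (x₁, y₁) of x² - 107y² = 1.
  Expand √107 as a continued fraction. a₀ = ⌊√107⌋ = 10; iterate m_{k+1} = d_k·a_k − m_k, d_{k+1} = (107 − m_{k+1}²)/d_k, a_{k+1} = ⌊(a₀ + m_{k+1})/d_{k+1}⌋ (starting m₀ = 0, d₀ = 1), with convergents p_k = a_k·p_{k-1} + p_{k-2}, q_k = a_k·q_{k-1} + q_{k-2} (p₋₁ = 1, q₋₁ = 0):
  k = 0: a₀ = 10; p₀/q₀ = 10/1; p₀² − 107·q₀² = 100 − 107 = -7.
  k = 1: m = 10, d = 7, a = ⌊(10 + 10)/7⌋ = 2; p/q = (2·10 + 1)/(2·1 + 0) = 21/2; p² − 107·q² = 441 − 428 = 13.
  k = 2: m = 4, d = 13, a = ⌊(10 + 4)/13⌋ = 1; p/q = (1·21 + 10)/(1·2 + 1) = 31/3; p² − 107·q² = 961 − 963 = -2.
  k = 3: m = 9, d = 2, a = ⌊(10 + 9)/2⌋ = 9; p/q = (9·31 + 21)/(9·3 + 2) = 300/29; p² − 107·q² = 90000 − 89987 = 13.
  k = 4: m = 9, d = 13, a = ⌊(10 + 9)/13⌋ = 1; p/q = (1·300 + 31)/(1·29 + 3) = 331/32; p² − 107·q² = 109561 − 109568 = -7.
  k = 5: m = 4, d = 7, a = ⌊(10 + 4)/7⌋ = 2; p/q = (2·331 + 300)/(2·32 + 29) = 962/93; p² − 107·q² = 925444 − 925443 = 1.
  The first convergent with p² − 107·q² = 1 gives the fundamental solution (x₁, y₁) = (962, 93).
Step 2: Apply the recurrence (x_{n+1}, y_{n+1}) = (x₁x_n + 107y₁y_n, x₁y_n + y₁x_n) repeatedly.
  From (x_1, y_1) = (962, 93): x_2 = 962·962 + 107·93·93 = 1850887; y_2 = 962·93 + 93·962 = 178932.
Step 3: Verify x_2² - 107·y_2² = 3425782686769 - 3425782686768 = 1 (should be 1). ✓

(x_1, y_1) = (962, 93); (x_2, y_2) = (1850887, 178932).


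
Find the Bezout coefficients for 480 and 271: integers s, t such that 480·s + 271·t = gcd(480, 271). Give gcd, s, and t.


Euclidean algorithm on (480, 271) — divide until remainder is 0:
  480 = 1 · 271 + 209
  271 = 1 · 209 + 62
  209 = 3 · 62 + 23
  62 = 2 · 23 + 16
  23 = 1 · 16 + 7
  16 = 2 · 7 + 2
  7 = 3 · 2 + 1
  2 = 2 · 1 + 0
gcd(480, 271) = 1.
Track Bezout coefficients alongside the remainders: start with r₀ = 480 = a·1 + b·0 (s = 1, t = 0) and r₁ = 271 = a·0 + b·1 (s = 0, t = 1); each new remainder r_{k+1} = r_{k-1} − q_k·r_k inherits s_{k+1} = s_{k-1} − q_k·s_k, t_{k+1} = t_{k-1} − q_k·t_k, so r_k = a·s_k + b·t_k at every step:
  q = 1: r = 209, s = 1 − 1·0 = 1, t = 0 − 1·1 = -1  (check: 480·1 + 271·(-1) = 209)
  q = 1: r = 62, s = 0 − 1·1 = -1, t = 1 − 1·(-1) = 2  (check: 480·(-1) + 271·2 = 62)
  q = 3: r = 23, s = 1 − 3·(-1) = 4, t = -1 − 3·2 = -7  (check: 480·4 + 271·(-7) = 23)
  q = 2: r = 16, s = -1 − 2·4 = -9, t = 2 − 2·(-7) = 16  (check: 480·(-9) + 271·16 = 16)
  q = 1: r = 7, s = 4 − 1·(-9) = 13, t = -7 − 1·16 = -23  (check: 480·13 + 271·(-23) = 7)
  q = 2: r = 2, s = -9 − 2·13 = -35, t = 16 − 2·(-23) = 62  (check: 480·(-35) + 271·62 = 2)
  q = 3: r = 1, s = 13 − 3·(-35) = 118, t = -23 − 3·62 = -209  (check: 480·118 + 271·(-209) = 1)
The row with r = 1 (the gcd) gives the Bezout coefficients s = 118, t = -209.
Result: 480 · (118) + 271 · (-209) = 1.

gcd(480, 271) = 1; s = 118, t = -209 (check: 480·118 + 271·(-209) = 1).


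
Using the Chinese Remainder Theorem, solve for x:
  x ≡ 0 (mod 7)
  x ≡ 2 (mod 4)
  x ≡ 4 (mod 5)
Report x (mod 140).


Moduli 7, 4, 5 are pairwise coprime; by CRT there is a unique solution modulo M = 7 · 4 · 5 = 140.
Solve pairwise, accumulating the modulus:
  Start with x ≡ 0 (mod 7).
  Combine with x ≡ 2 (mod 4): since gcd(7, 4) = 1, we get a unique residue mod 28.
    Write x = 0 + 7·t and substitute into x ≡ 2 (mod 4): 7·t ≡ 2 − 0 = 2 (mod 4).
    Reduce coefficients mod 4: 3·t ≡ 2 (mod 4).
    The inverse of 3 mod 4 is 3 (since 3·3 = 9 = 2·4 + 1), so t ≡ 3·2 = 6 ≡ 2 (mod 4).
    Then x = 0 + 7·2 = 14, valid modulo lcm(7, 4) = 28: x ≡ 14 (mod 28).
  Combine with x ≡ 4 (mod 5): since gcd(28, 5) = 1, we get a unique residue mod 140.
    Write x = 14 + 28·t and substitute into x ≡ 4 (mod 5): 28·t ≡ 4 − 14 = -10 (mod 5).
    Reduce coefficients mod 5: 3·t ≡ 0 (mod 5).
    The inverse of 3 mod 5 is 2 (since 3·2 = 6 = 1·5 + 1), so t ≡ 2·0 = 0 ≡ 0 (mod 5).
    Then x = 14 + 28·0 = 14, valid modulo lcm(28, 5) = 140: x ≡ 14 (mod 140).
Verify: 14 mod 7 = 0 ✓, 14 mod 4 = 2 ✓, 14 mod 5 = 4 ✓.

x ≡ 14 (mod 140).


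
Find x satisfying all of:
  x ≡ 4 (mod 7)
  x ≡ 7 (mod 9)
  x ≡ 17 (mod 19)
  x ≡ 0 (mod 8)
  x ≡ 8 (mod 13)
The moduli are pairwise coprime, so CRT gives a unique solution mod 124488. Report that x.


Product of moduli M = 7 · 9 · 19 · 8 · 13 = 124488.
Merge one congruence at a time:
  Start: x ≡ 4 (mod 7).
  Combine with x ≡ 7 (mod 9); new modulus lcm = 63.
    Write x = 4 + 7·t and substitute into x ≡ 7 (mod 9): 7·t ≡ 7 − 4 = 3 (mod 9).
    The inverse of 7 mod 9 is 4 (since 7·4 = 28 = 3·9 + 1), so t ≡ 4·3 = 12 ≡ 3 (mod 9).
    Then x = 4 + 7·3 = 25, valid modulo lcm(7, 9) = 63: x ≡ 25 (mod 63).
  Combine with x ≡ 17 (mod 19); new modulus lcm = 1197.
    Write x = 25 + 63·t and substitute into x ≡ 17 (mod 19): 63·t ≡ 17 − 25 = -8 (mod 19).
    Reduce coefficients mod 19: 6·t ≡ 11 (mod 19).
    The inverse of 6 mod 19 is 16 (since 6·16 = 96 = 5·19 + 1), so t ≡ 16·11 = 176 ≡ 5 (mod 19).
    Then x = 25 + 63·5 = 340, valid modulo lcm(63, 19) = 1197: x ≡ 340 (mod 1197).
  Combine with x ≡ 0 (mod 8); new modulus lcm = 9576.
    Write x = 340 + 1197·t and substitute into x ≡ 0 (mod 8): 1197·t ≡ 0 − 340 = -340 (mod 8).
    Reduce coefficients mod 8: 5·t ≡ 4 (mod 8).
    The inverse of 5 mod 8 is 5 (since 5·5 = 25 = 3·8 + 1), so t ≡ 5·4 = 20 ≡ 4 (mod 8).
    Then x = 340 + 1197·4 = 5128, valid modulo lcm(1197, 8) = 9576: x ≡ 5128 (mod 9576).
  Combine with x ≡ 8 (mod 13); new modulus lcm = 124488.
    Write x = 5128 + 9576·t and substitute into x ≡ 8 (mod 13): 9576·t ≡ 8 − 5128 = -5120 (mod 13).
    Reduce coefficients mod 13: 8·t ≡ 2 (mod 13).
    The inverse of 8 mod 13 is 5 (since 8·5 = 40 = 3·13 + 1), so t ≡ 5·2 = 10 ≡ 10 (mod 13).
    Then x = 5128 + 9576·10 = 100888, valid modulo lcm(9576, 13) = 124488: x ≡ 100888 (mod 124488).
Verify against each original: 100888 mod 7 = 4, 100888 mod 9 = 7, 100888 mod 19 = 17, 100888 mod 8 = 0, 100888 mod 13 = 8.

x ≡ 100888 (mod 124488).


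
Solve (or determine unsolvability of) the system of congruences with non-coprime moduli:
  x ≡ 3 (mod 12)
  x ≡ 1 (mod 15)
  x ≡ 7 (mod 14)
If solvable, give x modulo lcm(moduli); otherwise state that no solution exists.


Moduli 12, 15, 14 are not pairwise coprime, so CRT works modulo lcm(m_i) when all pairwise compatibility conditions hold.
Pairwise compatibility: gcd(m_i, m_j) must divide a_i - a_j for every pair.
Merge one congruence at a time:
  Start: x ≡ 3 (mod 12).
  Combine with x ≡ 1 (mod 15): gcd(12, 15) = 3, and 1 - 3 = -2 is NOT divisible by 3.
    ⇒ system is inconsistent (no integer solution).

No solution (the system is inconsistent).


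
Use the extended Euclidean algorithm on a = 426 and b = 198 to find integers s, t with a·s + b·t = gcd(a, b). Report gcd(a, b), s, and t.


Euclidean algorithm on (426, 198) — divide until remainder is 0:
  426 = 2 · 198 + 30
  198 = 6 · 30 + 18
  30 = 1 · 18 + 12
  18 = 1 · 12 + 6
  12 = 2 · 6 + 0
gcd(426, 198) = 6.
Track Bezout coefficients alongside the remainders: start with r₀ = 426 = a·1 + b·0 (s = 1, t = 0) and r₁ = 198 = a·0 + b·1 (s = 0, t = 1); each new remainder r_{k+1} = r_{k-1} − q_k·r_k inherits s_{k+1} = s_{k-1} − q_k·s_k, t_{k+1} = t_{k-1} − q_k·t_k, so r_k = a·s_k + b·t_k at every step:
  q = 2: r = 30, s = 1 − 2·0 = 1, t = 0 − 2·1 = -2  (check: 426·1 + 198·(-2) = 30)
  q = 6: r = 18, s = 0 − 6·1 = -6, t = 1 − 6·(-2) = 13  (check: 426·(-6) + 198·13 = 18)
  q = 1: r = 12, s = 1 − 1·(-6) = 7, t = -2 − 1·13 = -15  (check: 426·7 + 198·(-15) = 12)
  q = 1: r = 6, s = -6 − 1·7 = -13, t = 13 − 1·(-15) = 28  (check: 426·(-13) + 198·28 = 6)
The row with r = 6 (the gcd) gives the Bezout coefficients s = -13, t = 28.
Result: 426 · (-13) + 198 · (28) = 6.

gcd(426, 198) = 6; s = -13, t = 28 (check: 426·(-13) + 198·28 = 6).


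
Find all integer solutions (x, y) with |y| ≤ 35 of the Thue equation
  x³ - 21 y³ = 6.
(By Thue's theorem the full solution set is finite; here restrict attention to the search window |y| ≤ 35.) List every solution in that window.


The equation is x³ - 21y³ = 6. For fixed y, x³ = 21·y³ + 6, so a solution requires the RHS to be a perfect cube.
Strategy: iterate y from -35 to 35, compute RHS = 21·y³ + 6, and check whether it is a (positive or negative) perfect cube.
Check small values of y:
  y = 0: RHS = 6 is not a perfect cube.
  y = 1: RHS = 27 = (3)³ ⇒ x = 3 works.
  y = -1: RHS = -15 is not a perfect cube.
  y = 2: RHS = 174 is not a perfect cube.
  y = -2: RHS = -162 is not a perfect cube.
  y = 3: RHS = 573 is not a perfect cube.
  y = -3: RHS = -561 is not a perfect cube.
Continuing the search up to |y| = 35 finds no further solutions beyond those listed.
Collected solutions: (3, 1).

Solutions (with |y| ≤ 35): (3, 1).


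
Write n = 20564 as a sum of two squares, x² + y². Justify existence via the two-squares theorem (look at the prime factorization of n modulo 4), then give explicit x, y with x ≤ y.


Step 1: Factor n = 20564 = 2^2 · 53 · 97.
Step 2: Check the mod-4 condition on each prime factor: 2 = 2 (special); 53 ≡ 1 (mod 4), exponent 1; 97 ≡ 1 (mod 4), exponent 1.
All primes ≡ 3 (mod 4) appear to even exponent (or don't appear), so by the two-squares theorem n IS expressible as a sum of two squares.
Step 3: Build a representation. Group n = k² · m with k = 2 and m = 53 · 97 = 5141 (a product of primes ≡ 1 (mod 4)); a representation of m scales to one of n via (k·x)² + (k·y)² = k²(x² + y²). Each prime p ≡ 1 (mod 4) is itself a sum of two squares; find a² by testing p − a² for a perfect square:
  53: 53 − 1² = 52, 53 − 2² = 49 = 7² ⇒ 53 = 2² + 7².
  97: 97 − 1² = 96, 97 − 2² = 93, 97 − 3² = 88, 97 − 4² = 81 = 9² ⇒ 97 = 4² + 9².
  Combine using the Brahmagupta–Fibonacci identity (a² + b²)(c² + d²) = (ac − bd)² + (ad + bc)² = (ac + bd)² + (ad − bc)²:
  53 · 97 = 5141: from (2² + 7²)(4² + 9²), take (2·4 − 7·9, 2·9 + 7·4) = (8 − 63, 18 + 28) = (-55, 46); dropping signs (only squares matter) gives (55, 46); check 55² + 46² = 3025 + 2116 = 5141 ✓.
  Scale by k = 2: (2·55, 2·46) = (110, 92).
Step 4: Order so x ≤ y and verify: 92² + 110² = 8464 + 12100 = 20564 = n. ✓

n = 20564 = 92² + 110² (one valid representation with x ≤ y).


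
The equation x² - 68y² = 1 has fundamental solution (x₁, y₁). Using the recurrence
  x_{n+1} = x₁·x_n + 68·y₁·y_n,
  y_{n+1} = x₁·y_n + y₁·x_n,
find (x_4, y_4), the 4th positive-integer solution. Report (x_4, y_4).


Step 1: Find the fundamental solution (x₁, y₁) of x² - 68y² = 1.
  Expand √68 as a continued fraction. a₀ = ⌊√68⌋ = 8; iterate m_{k+1} = d_k·a_k − m_k, d_{k+1} = (68 − m_{k+1}²)/d_k, a_{k+1} = ⌊(a₀ + m_{k+1})/d_{k+1}⌋ (starting m₀ = 0, d₀ = 1), with convergents p_k = a_k·p_{k-1} + p_{k-2}, q_k = a_k·q_{k-1} + q_{k-2} (p₋₁ = 1, q₋₁ = 0):
  k = 0: a₀ = 8; p₀/q₀ = 8/1; p₀² − 68·q₀² = 64 − 68 = -4.
  k = 1: m = 8, d = 4, a = ⌊(8 + 8)/4⌋ = 4; p/q = (4·8 + 1)/(4·1 + 0) = 33/4; p² − 68·q² = 1089 − 1088 = 1.
  The first convergent with p² − 68·q² = 1 gives the fundamental solution (x₁, y₁) = (33, 4).
Step 2: Apply the recurrence (x_{n+1}, y_{n+1}) = (x₁x_n + 68y₁y_n, x₁y_n + y₁x_n) repeatedly.
  From (x_1, y_1) = (33, 4): x_2 = 33·33 + 68·4·4 = 2177; y_2 = 33·4 + 4·33 = 264.
  From (x_2, y_2) = (2177, 264): x_3 = 33·2177 + 68·4·264 = 143649; y_3 = 33·264 + 4·2177 = 17420.
  From (x_3, y_3) = (143649, 17420): x_4 = 33·143649 + 68·4·17420 = 9478657; y_4 = 33·17420 + 4·143649 = 1149456.
Step 3: Verify x_4² - 68·y_4² = 89844938523649 - 89844938523648 = 1 (should be 1). ✓

(x_1, y_1) = (33, 4); (x_4, y_4) = (9478657, 1149456).


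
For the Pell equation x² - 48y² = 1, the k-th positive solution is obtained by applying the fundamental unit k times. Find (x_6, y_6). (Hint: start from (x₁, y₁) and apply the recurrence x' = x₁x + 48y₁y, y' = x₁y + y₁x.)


Step 1: Find the fundamental solution (x₁, y₁) of x² - 48y² = 1.
  Expand √48 as a continued fraction. a₀ = ⌊√48⌋ = 6; iterate m_{k+1} = d_k·a_k − m_k, d_{k+1} = (48 − m_{k+1}²)/d_k, a_{k+1} = ⌊(a₀ + m_{k+1})/d_{k+1}⌋ (starting m₀ = 0, d₀ = 1), with convergents p_k = a_k·p_{k-1} + p_{k-2}, q_k = a_k·q_{k-1} + q_{k-2} (p₋₁ = 1, q₋₁ = 0):
  k = 0: a₀ = 6; p₀/q₀ = 6/1; p₀² − 48·q₀² = 36 − 48 = -12.
  k = 1: m = 6, d = 12, a = ⌊(6 + 6)/12⌋ = 1; p/q = (1·6 + 1)/(1·1 + 0) = 7/1; p² − 48·q² = 49 − 48 = 1.
  The first convergent with p² − 48·q² = 1 gives the fundamental solution (x₁, y₁) = (7, 1).
Step 2: Apply the recurrence (x_{n+1}, y_{n+1}) = (x₁x_n + 48y₁y_n, x₁y_n + y₁x_n) repeatedly.
  From (x_1, y_1) = (7, 1): x_2 = 7·7 + 48·1·1 = 97; y_2 = 7·1 + 1·7 = 14.
  From (x_2, y_2) = (97, 14): x_3 = 7·97 + 48·1·14 = 1351; y_3 = 7·14 + 1·97 = 195.
  From (x_3, y_3) = (1351, 195): x_4 = 7·1351 + 48·1·195 = 18817; y_4 = 7·195 + 1·1351 = 2716.
  From (x_4, y_4) = (18817, 2716): x_5 = 7·18817 + 48·1·2716 = 262087; y_5 = 7·2716 + 1·18817 = 37829.
  From (x_5, y_5) = (262087, 37829): x_6 = 7·262087 + 48·1·37829 = 3650401; y_6 = 7·37829 + 1·262087 = 526890.
Step 3: Verify x_6² - 48·y_6² = 13325427460801 - 13325427460800 = 1 (should be 1). ✓

(x_1, y_1) = (7, 1); (x_6, y_6) = (3650401, 526890).


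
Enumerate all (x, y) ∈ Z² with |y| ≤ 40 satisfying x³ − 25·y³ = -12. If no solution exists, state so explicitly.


The equation is x³ - 25y³ = -12. For fixed y, x³ = 25·y³ − 12, so a solution requires the RHS to be a perfect cube.
Strategy: iterate y from -40 to 40, compute RHS = 25·y³ − 12, and check whether it is a (positive or negative) perfect cube.
Check small values of y:
  y = 0: RHS = -12 is not a perfect cube.
  y = 1: RHS = 13 is not a perfect cube.
  y = -1: RHS = -37 is not a perfect cube.
  y = 2: RHS = 188 is not a perfect cube.
  y = -2: RHS = -212 is not a perfect cube.
  y = 3: RHS = 663 is not a perfect cube.
  y = -3: RHS = -687 is not a perfect cube.
Continuing the search up to |y| = 40 finds no solutions either.
No (x, y) in the scanned range satisfies the equation.

No integer solutions with |y| ≤ 40.


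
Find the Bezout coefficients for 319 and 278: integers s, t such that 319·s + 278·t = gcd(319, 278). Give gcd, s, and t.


Euclidean algorithm on (319, 278) — divide until remainder is 0:
  319 = 1 · 278 + 41
  278 = 6 · 41 + 32
  41 = 1 · 32 + 9
  32 = 3 · 9 + 5
  9 = 1 · 5 + 4
  5 = 1 · 4 + 1
  4 = 4 · 1 + 0
gcd(319, 278) = 1.
Track Bezout coefficients alongside the remainders: start with r₀ = 319 = a·1 + b·0 (s = 1, t = 0) and r₁ = 278 = a·0 + b·1 (s = 0, t = 1); each new remainder r_{k+1} = r_{k-1} − q_k·r_k inherits s_{k+1} = s_{k-1} − q_k·s_k, t_{k+1} = t_{k-1} − q_k·t_k, so r_k = a·s_k + b·t_k at every step:
  q = 1: r = 41, s = 1 − 1·0 = 1, t = 0 − 1·1 = -1  (check: 319·1 + 278·(-1) = 41)
  q = 6: r = 32, s = 0 − 6·1 = -6, t = 1 − 6·(-1) = 7  (check: 319·(-6) + 278·7 = 32)
  q = 1: r = 9, s = 1 − 1·(-6) = 7, t = -1 − 1·7 = -8  (check: 319·7 + 278·(-8) = 9)
  q = 3: r = 5, s = -6 − 3·7 = -27, t = 7 − 3·(-8) = 31  (check: 319·(-27) + 278·31 = 5)
  q = 1: r = 4, s = 7 − 1·(-27) = 34, t = -8 − 1·31 = -39  (check: 319·34 + 278·(-39) = 4)
  q = 1: r = 1, s = -27 − 1·34 = -61, t = 31 − 1·(-39) = 70  (check: 319·(-61) + 278·70 = 1)
The row with r = 1 (the gcd) gives the Bezout coefficients s = -61, t = 70.
Result: 319 · (-61) + 278 · (70) = 1.

gcd(319, 278) = 1; s = -61, t = 70 (check: 319·(-61) + 278·70 = 1).


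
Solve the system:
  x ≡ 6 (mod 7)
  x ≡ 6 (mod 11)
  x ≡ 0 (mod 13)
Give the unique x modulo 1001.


Moduli 7, 11, 13 are pairwise coprime; by CRT there is a unique solution modulo M = 7 · 11 · 13 = 1001.
Solve pairwise, accumulating the modulus:
  Start with x ≡ 6 (mod 7).
  Combine with x ≡ 6 (mod 11): since gcd(7, 11) = 1, we get a unique residue mod 77.
    Write x = 6 + 7·t and substitute into x ≡ 6 (mod 11): 7·t ≡ 6 − 6 = 0 (mod 11).
    The inverse of 7 mod 11 is 8 (since 7·8 = 56 = 5·11 + 1), so t ≡ 8·0 = 0 ≡ 0 (mod 11).
    Then x = 6 + 7·0 = 6, valid modulo lcm(7, 11) = 77: x ≡ 6 (mod 77).
  Combine with x ≡ 0 (mod 13): since gcd(77, 13) = 1, we get a unique residue mod 1001.
    Write x = 6 + 77·t and substitute into x ≡ 0 (mod 13): 77·t ≡ 0 − 6 = -6 (mod 13).
    Reduce coefficients mod 13: 12·t ≡ 7 (mod 13).
    The inverse of 12 mod 13 is 12 (since 12·12 = 144 = 11·13 + 1), so t ≡ 12·7 = 84 ≡ 6 (mod 13).
    Then x = 6 + 77·6 = 468, valid modulo lcm(77, 13) = 1001: x ≡ 468 (mod 1001).
Verify: 468 mod 7 = 6 ✓, 468 mod 11 = 6 ✓, 468 mod 13 = 0 ✓.

x ≡ 468 (mod 1001).


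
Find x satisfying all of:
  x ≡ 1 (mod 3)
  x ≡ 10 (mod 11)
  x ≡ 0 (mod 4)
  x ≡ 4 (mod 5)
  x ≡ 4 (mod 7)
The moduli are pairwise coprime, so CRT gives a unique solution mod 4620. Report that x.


Product of moduli M = 3 · 11 · 4 · 5 · 7 = 4620.
Merge one congruence at a time:
  Start: x ≡ 1 (mod 3).
  Combine with x ≡ 10 (mod 11); new modulus lcm = 33.
    Write x = 1 + 3·t and substitute into x ≡ 10 (mod 11): 3·t ≡ 10 − 1 = 9 (mod 11).
    The inverse of 3 mod 11 is 4 (since 3·4 = 12 = 1·11 + 1), so t ≡ 4·9 = 36 ≡ 3 (mod 11).
    Then x = 1 + 3·3 = 10, valid modulo lcm(3, 11) = 33: x ≡ 10 (mod 33).
  Combine with x ≡ 0 (mod 4); new modulus lcm = 132.
    Write x = 10 + 33·t and substitute into x ≡ 0 (mod 4): 33·t ≡ 0 − 10 = -10 (mod 4).
    Reduce coefficients mod 4: 1·t ≡ 2 (mod 4).
    So t ≡ 2 (mod 4).
    Then x = 10 + 33·2 = 76, valid modulo lcm(33, 4) = 132: x ≡ 76 (mod 132).
  Combine with x ≡ 4 (mod 5); new modulus lcm = 660.
    Write x = 76 + 132·t and substitute into x ≡ 4 (mod 5): 132·t ≡ 4 − 76 = -72 (mod 5).
    Reduce coefficients mod 5: 2·t ≡ 3 (mod 5).
    The inverse of 2 mod 5 is 3 (since 2·3 = 6 = 1·5 + 1), so t ≡ 3·3 = 9 ≡ 4 (mod 5).
    Then x = 76 + 132·4 = 604, valid modulo lcm(132, 5) = 660: x ≡ 604 (mod 660).
  Combine with x ≡ 4 (mod 7); new modulus lcm = 4620.
    Write x = 604 + 660·t and substitute into x ≡ 4 (mod 7): 660·t ≡ 4 − 604 = -600 (mod 7).
    Reduce coefficients mod 7: 2·t ≡ 2 (mod 7).
    The inverse of 2 mod 7 is 4 (since 2·4 = 8 = 1·7 + 1), so t ≡ 4·2 = 8 ≡ 1 (mod 7).
    Then x = 604 + 660·1 = 1264, valid modulo lcm(660, 7) = 4620: x ≡ 1264 (mod 4620).
Verify against each original: 1264 mod 3 = 1, 1264 mod 11 = 10, 1264 mod 4 = 0, 1264 mod 5 = 4, 1264 mod 7 = 4.

x ≡ 1264 (mod 4620).


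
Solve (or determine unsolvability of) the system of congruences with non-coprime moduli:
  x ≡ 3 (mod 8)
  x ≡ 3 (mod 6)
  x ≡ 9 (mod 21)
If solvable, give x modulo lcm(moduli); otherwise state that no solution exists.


Moduli 8, 6, 21 are not pairwise coprime, so CRT works modulo lcm(m_i) when all pairwise compatibility conditions hold.
Pairwise compatibility: gcd(m_i, m_j) must divide a_i - a_j for every pair.
Merge one congruence at a time:
  Start: x ≡ 3 (mod 8).
  Combine with x ≡ 3 (mod 6): gcd(8, 6) = 2; 3 - 3 = 0, which IS divisible by 2, so compatible.
    Write x = 3 + 8·t and substitute into x ≡ 3 (mod 6): 8·t ≡ 3 − 3 = 0 (mod 6).
    Divide the congruence (and modulus) by g = 2: 4·t ≡ 0 (mod 3).
    Reduce coefficients mod 3: 1·t ≡ 0 (mod 3).
    So t ≡ 0 (mod 3).
    Then x = 3 + 8·0 = 3, valid modulo lcm(8, 6) = 24: x ≡ 3 (mod 24).
  Combine with x ≡ 9 (mod 21): gcd(24, 21) = 3; 9 - 3 = 6, which IS divisible by 3, so compatible.
    Write x = 3 + 24·t and substitute into x ≡ 9 (mod 21): 24·t ≡ 9 − 3 = 6 (mod 21).
    Divide the congruence (and modulus) by g = 3: 8·t ≡ 2 (mod 7).
    Reduce coefficients mod 7: 1·t ≡ 2 (mod 7).
    So t ≡ 2 (mod 7).
    Then x = 3 + 24·2 = 51, valid modulo lcm(24, 21) = 168: x ≡ 51 (mod 168).
Verify: 51 mod 8 = 3, 51 mod 6 = 3, 51 mod 21 = 9.

x ≡ 51 (mod 168).


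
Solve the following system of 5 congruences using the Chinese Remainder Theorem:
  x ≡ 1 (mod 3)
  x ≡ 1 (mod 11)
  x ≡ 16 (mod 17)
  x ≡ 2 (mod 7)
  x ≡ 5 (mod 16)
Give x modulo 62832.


Product of moduli M = 3 · 11 · 17 · 7 · 16 = 62832.
Merge one congruence at a time:
  Start: x ≡ 1 (mod 3).
  Combine with x ≡ 1 (mod 11); new modulus lcm = 33.
    Write x = 1 + 3·t and substitute into x ≡ 1 (mod 11): 3·t ≡ 1 − 1 = 0 (mod 11).
    The inverse of 3 mod 11 is 4 (since 3·4 = 12 = 1·11 + 1), so t ≡ 4·0 = 0 ≡ 0 (mod 11).
    Then x = 1 + 3·0 = 1, valid modulo lcm(3, 11) = 33: x ≡ 1 (mod 33).
  Combine with x ≡ 16 (mod 17); new modulus lcm = 561.
    Write x = 1 + 33·t and substitute into x ≡ 16 (mod 17): 33·t ≡ 16 − 1 = 15 (mod 17).
    Reduce coefficients mod 17: 16·t ≡ 15 (mod 17).
    The inverse of 16 mod 17 is 16 (since 16·16 = 256 = 15·17 + 1), so t ≡ 16·15 = 240 ≡ 2 (mod 17).
    Then x = 1 + 33·2 = 67, valid modulo lcm(33, 17) = 561: x ≡ 67 (mod 561).
  Combine with x ≡ 2 (mod 7); new modulus lcm = 3927.
    Write x = 67 + 561·t and substitute into x ≡ 2 (mod 7): 561·t ≡ 2 − 67 = -65 (mod 7).
    Reduce coefficients mod 7: 1·t ≡ 5 (mod 7).
    So t ≡ 5 (mod 7).
    Then x = 67 + 561·5 = 2872, valid modulo lcm(561, 7) = 3927: x ≡ 2872 (mod 3927).
  Combine with x ≡ 5 (mod 16); new modulus lcm = 62832.
    Write x = 2872 + 3927·t and substitute into x ≡ 5 (mod 16): 3927·t ≡ 5 − 2872 = -2867 (mod 16).
    Reduce coefficients mod 16: 7·t ≡ 13 (mod 16).
    The inverse of 7 mod 16 is 7 (since 7·7 = 49 = 3·16 + 1), so t ≡ 7·13 = 91 ≡ 11 (mod 16).
    Then x = 2872 + 3927·11 = 46069, valid modulo lcm(3927, 16) = 62832: x ≡ 46069 (mod 62832).
Verify against each original: 46069 mod 3 = 1, 46069 mod 11 = 1, 46069 mod 17 = 16, 46069 mod 7 = 2, 46069 mod 16 = 5.

x ≡ 46069 (mod 62832).


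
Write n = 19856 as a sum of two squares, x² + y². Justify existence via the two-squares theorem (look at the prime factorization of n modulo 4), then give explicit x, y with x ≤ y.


Step 1: Factor n = 19856 = 2^4 · 17 · 73.
Step 2: Check the mod-4 condition on each prime factor: 2 = 2 (special); 17 ≡ 1 (mod 4), exponent 1; 73 ≡ 1 (mod 4), exponent 1.
All primes ≡ 3 (mod 4) appear to even exponent (or don't appear), so by the two-squares theorem n IS expressible as a sum of two squares.
Step 3: Build a representation. Group n = k² · m with k = 4 and m = 17 · 73 = 1241 (a product of primes ≡ 1 (mod 4)); a representation of m scales to one of n via (k·x)² + (k·y)² = k²(x² + y²). Each prime p ≡ 1 (mod 4) is itself a sum of two squares; find a² by testing p − a² for a perfect square:
  17: 17 − 1² = 16 = 4² ⇒ 17 = 1² + 4².
  73: 73 − 1² = 72, 73 − 2² = 69, 73 − 3² = 64 = 8² ⇒ 73 = 3² + 8².
  Combine using the Brahmagupta–Fibonacci identity (a² + b²)(c² + d²) = (ac − bd)² + (ad + bc)² = (ac + bd)² + (ad − bc)²:
  17 · 73 = 1241: from (1² + 4²)(3² + 8²), take (1·3 − 4·8, 1·8 + 4·3) = (3 − 32, 8 + 12) = (-29, 20); dropping signs (only squares matter) gives (29, 20); check 29² + 20² = 841 + 400 = 1241 ✓.
  Scale by k = 4: (4·29, 4·20) = (116, 80).
Step 4: Order so x ≤ y and verify: 80² + 116² = 6400 + 13456 = 19856 = n. ✓

n = 19856 = 80² + 116² (one valid representation with x ≤ y).


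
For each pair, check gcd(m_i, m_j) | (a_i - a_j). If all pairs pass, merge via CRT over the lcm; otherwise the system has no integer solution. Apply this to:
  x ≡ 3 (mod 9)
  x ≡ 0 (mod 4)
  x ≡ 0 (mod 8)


Moduli 9, 4, 8 are not pairwise coprime, so CRT works modulo lcm(m_i) when all pairwise compatibility conditions hold.
Pairwise compatibility: gcd(m_i, m_j) must divide a_i - a_j for every pair.
Merge one congruence at a time:
  Start: x ≡ 3 (mod 9).
  Combine with x ≡ 0 (mod 4): gcd(9, 4) = 1; 0 - 3 = -3, which IS divisible by 1, so compatible.
    Write x = 3 + 9·t and substitute into x ≡ 0 (mod 4): 9·t ≡ 0 − 3 = -3 (mod 4).
    Reduce coefficients mod 4: 1·t ≡ 1 (mod 4).
    So t ≡ 1 (mod 4).
    Then x = 3 + 9·1 = 12, valid modulo lcm(9, 4) = 36: x ≡ 12 (mod 36).
  Combine with x ≡ 0 (mod 8): gcd(36, 8) = 4; 0 - 12 = -12, which IS divisible by 4, so compatible.
    Write x = 12 + 36·t and substitute into x ≡ 0 (mod 8): 36·t ≡ 0 − 12 = -12 (mod 8).
    Divide the congruence (and modulus) by g = 4: 9·t ≡ -3 (mod 2).
    Reduce coefficients mod 2: 1·t ≡ 1 (mod 2).
    So t ≡ 1 (mod 2).
    Then x = 12 + 36·1 = 48, valid modulo lcm(36, 8) = 72: x ≡ 48 (mod 72).
Verify: 48 mod 9 = 3, 48 mod 4 = 0, 48 mod 8 = 0.

x ≡ 48 (mod 72).


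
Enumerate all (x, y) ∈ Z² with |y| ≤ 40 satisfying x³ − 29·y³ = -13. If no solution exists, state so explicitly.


The equation is x³ - 29y³ = -13. For fixed y, x³ = 29·y³ − 13, so a solution requires the RHS to be a perfect cube.
Strategy: iterate y from -40 to 40, compute RHS = 29·y³ − 13, and check whether it is a (positive or negative) perfect cube.
Check small values of y:
  y = 0: RHS = -13 is not a perfect cube.
  y = 1: RHS = 16 is not a perfect cube.
  y = -1: RHS = -42 is not a perfect cube.
  y = 2: RHS = 219 is not a perfect cube.
  y = -2: RHS = -245 is not a perfect cube.
  y = 3: RHS = 770 is not a perfect cube.
  y = -3: RHS = -796 is not a perfect cube.
Continuing the search up to |y| = 40 finds no solutions either.
No (x, y) in the scanned range satisfies the equation.

No integer solutions with |y| ≤ 40.


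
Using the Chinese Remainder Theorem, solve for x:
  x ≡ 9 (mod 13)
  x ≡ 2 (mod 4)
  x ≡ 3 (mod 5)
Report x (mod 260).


Moduli 13, 4, 5 are pairwise coprime; by CRT there is a unique solution modulo M = 13 · 4 · 5 = 260.
Solve pairwise, accumulating the modulus:
  Start with x ≡ 9 (mod 13).
  Combine with x ≡ 2 (mod 4): since gcd(13, 4) = 1, we get a unique residue mod 52.
    Write x = 9 + 13·t and substitute into x ≡ 2 (mod 4): 13·t ≡ 2 − 9 = -7 (mod 4).
    Reduce coefficients mod 4: 1·t ≡ 1 (mod 4).
    So t ≡ 1 (mod 4).
    Then x = 9 + 13·1 = 22, valid modulo lcm(13, 4) = 52: x ≡ 22 (mod 52).
  Combine with x ≡ 3 (mod 5): since gcd(52, 5) = 1, we get a unique residue mod 260.
    Write x = 22 + 52·t and substitute into x ≡ 3 (mod 5): 52·t ≡ 3 − 22 = -19 (mod 5).
    Reduce coefficients mod 5: 2·t ≡ 1 (mod 5).
    The inverse of 2 mod 5 is 3 (since 2·3 = 6 = 1·5 + 1), so t ≡ 3·1 = 3 ≡ 3 (mod 5).
    Then x = 22 + 52·3 = 178, valid modulo lcm(52, 5) = 260: x ≡ 178 (mod 260).
Verify: 178 mod 13 = 9 ✓, 178 mod 4 = 2 ✓, 178 mod 5 = 3 ✓.

x ≡ 178 (mod 260).


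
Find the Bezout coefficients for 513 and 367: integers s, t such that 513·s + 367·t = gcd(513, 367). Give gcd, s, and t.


Euclidean algorithm on (513, 367) — divide until remainder is 0:
  513 = 1 · 367 + 146
  367 = 2 · 146 + 75
  146 = 1 · 75 + 71
  75 = 1 · 71 + 4
  71 = 17 · 4 + 3
  4 = 1 · 3 + 1
  3 = 3 · 1 + 0
gcd(513, 367) = 1.
Track Bezout coefficients alongside the remainders: start with r₀ = 513 = a·1 + b·0 (s = 1, t = 0) and r₁ = 367 = a·0 + b·1 (s = 0, t = 1); each new remainder r_{k+1} = r_{k-1} − q_k·r_k inherits s_{k+1} = s_{k-1} − q_k·s_k, t_{k+1} = t_{k-1} − q_k·t_k, so r_k = a·s_k + b·t_k at every step:
  q = 1: r = 146, s = 1 − 1·0 = 1, t = 0 − 1·1 = -1  (check: 513·1 + 367·(-1) = 146)
  q = 2: r = 75, s = 0 − 2·1 = -2, t = 1 − 2·(-1) = 3  (check: 513·(-2) + 367·3 = 75)
  q = 1: r = 71, s = 1 − 1·(-2) = 3, t = -1 − 1·3 = -4  (check: 513·3 + 367·(-4) = 71)
  q = 1: r = 4, s = -2 − 1·3 = -5, t = 3 − 1·(-4) = 7  (check: 513·(-5) + 367·7 = 4)
  q = 17: r = 3, s = 3 − 17·(-5) = 88, t = -4 − 17·7 = -123  (check: 513·88 + 367·(-123) = 3)
  q = 1: r = 1, s = -5 − 1·88 = -93, t = 7 − 1·(-123) = 130  (check: 513·(-93) + 367·130 = 1)
The row with r = 1 (the gcd) gives the Bezout coefficients s = -93, t = 130.
Result: 513 · (-93) + 367 · (130) = 1.

gcd(513, 367) = 1; s = -93, t = 130 (check: 513·(-93) + 367·130 = 1).


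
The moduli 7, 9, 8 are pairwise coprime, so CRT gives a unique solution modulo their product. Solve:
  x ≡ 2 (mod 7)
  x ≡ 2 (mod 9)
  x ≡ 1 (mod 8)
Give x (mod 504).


Moduli 7, 9, 8 are pairwise coprime; by CRT there is a unique solution modulo M = 7 · 9 · 8 = 504.
Solve pairwise, accumulating the modulus:
  Start with x ≡ 2 (mod 7).
  Combine with x ≡ 2 (mod 9): since gcd(7, 9) = 1, we get a unique residue mod 63.
    Write x = 2 + 7·t and substitute into x ≡ 2 (mod 9): 7·t ≡ 2 − 2 = 0 (mod 9).
    The inverse of 7 mod 9 is 4 (since 7·4 = 28 = 3·9 + 1), so t ≡ 4·0 = 0 ≡ 0 (mod 9).
    Then x = 2 + 7·0 = 2, valid modulo lcm(7, 9) = 63: x ≡ 2 (mod 63).
  Combine with x ≡ 1 (mod 8): since gcd(63, 8) = 1, we get a unique residue mod 504.
    Write x = 2 + 63·t and substitute into x ≡ 1 (mod 8): 63·t ≡ 1 − 2 = -1 (mod 8).
    Reduce coefficients mod 8: 7·t ≡ 7 (mod 8).
    The inverse of 7 mod 8 is 7 (since 7·7 = 49 = 6·8 + 1), so t ≡ 7·7 = 49 ≡ 1 (mod 8).
    Then x = 2 + 63·1 = 65, valid modulo lcm(63, 8) = 504: x ≡ 65 (mod 504).
Verify: 65 mod 7 = 2 ✓, 65 mod 9 = 2 ✓, 65 mod 8 = 1 ✓.

x ≡ 65 (mod 504).


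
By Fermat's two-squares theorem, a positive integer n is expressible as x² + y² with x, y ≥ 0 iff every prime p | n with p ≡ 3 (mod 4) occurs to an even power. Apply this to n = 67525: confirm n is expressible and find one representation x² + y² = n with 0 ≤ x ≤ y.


Step 1: Factor n = 67525 = 5^2 · 37 · 73.
Step 2: Check the mod-4 condition on each prime factor: 5 ≡ 1 (mod 4), exponent 2; 37 ≡ 1 (mod 4), exponent 1; 73 ≡ 1 (mod 4), exponent 1.
All primes ≡ 3 (mod 4) appear to even exponent (or don't appear), so by the two-squares theorem n IS expressible as a sum of two squares.
Step 3: Build a representation. Group n = k² · m with k = 5 and m = 37 · 73 = 2701 (a product of primes ≡ 1 (mod 4)); a representation of m scales to one of n via (k·x)² + (k·y)² = k²(x² + y²). Each prime p ≡ 1 (mod 4) is itself a sum of two squares; find a² by testing p − a² for a perfect square:
  37: 37 − 1² = 36 = 6² ⇒ 37 = 1² + 6².
  73: 73 − 1² = 72, 73 − 2² = 69, 73 − 3² = 64 = 8² ⇒ 73 = 3² + 8².
  Combine using the Brahmagupta–Fibonacci identity (a² + b²)(c² + d²) = (ac − bd)² + (ad + bc)² = (ac + bd)² + (ad − bc)²:
  37 · 73 = 2701: from (1² + 6²)(3² + 8²), take (1·3 − 6·8, 1·8 + 6·3) = (3 − 48, 8 + 18) = (-45, 26); dropping signs (only squares matter) gives (45, 26); check 45² + 26² = 2025 + 676 = 2701 ✓.
  Scale by k = 5: (5·45, 5·26) = (225, 130).
Step 4: Order so x ≤ y and verify: 130² + 225² = 16900 + 50625 = 67525 = n. ✓

n = 67525 = 130² + 225² (one valid representation with x ≤ y).


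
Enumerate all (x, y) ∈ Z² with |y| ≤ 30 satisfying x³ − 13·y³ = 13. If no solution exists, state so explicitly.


The equation is x³ - 13y³ = 13. For fixed y, x³ = 13·y³ + 13, so a solution requires the RHS to be a perfect cube.
Strategy: iterate y from -30 to 30, compute RHS = 13·y³ + 13, and check whether it is a (positive or negative) perfect cube.
Check small values of y:
  y = 0: RHS = 13 is not a perfect cube.
  y = 1: RHS = 26 is not a perfect cube.
  y = -1: RHS = 0 = (0)³ ⇒ x = 0 works.
  y = 2: RHS = 117 is not a perfect cube.
  y = -2: RHS = -91 is not a perfect cube.
  y = 3: RHS = 364 is not a perfect cube.
  y = -3: RHS = -338 is not a perfect cube.
Continuing the search up to |y| = 30 finds no further solutions beyond those listed.
Collected solutions: (0, -1).

Solutions (with |y| ≤ 30): (0, -1).


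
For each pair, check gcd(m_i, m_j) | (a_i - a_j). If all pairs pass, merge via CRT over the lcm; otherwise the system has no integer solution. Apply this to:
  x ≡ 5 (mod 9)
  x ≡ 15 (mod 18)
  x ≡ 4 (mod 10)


Moduli 9, 18, 10 are not pairwise coprime, so CRT works modulo lcm(m_i) when all pairwise compatibility conditions hold.
Pairwise compatibility: gcd(m_i, m_j) must divide a_i - a_j for every pair.
Merge one congruence at a time:
  Start: x ≡ 5 (mod 9).
  Combine with x ≡ 15 (mod 18): gcd(9, 18) = 9, and 15 - 5 = 10 is NOT divisible by 9.
    ⇒ system is inconsistent (no integer solution).

No solution (the system is inconsistent).


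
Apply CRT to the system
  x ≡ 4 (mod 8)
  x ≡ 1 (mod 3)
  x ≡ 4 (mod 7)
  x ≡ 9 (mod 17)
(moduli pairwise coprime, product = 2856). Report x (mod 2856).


Product of moduli M = 8 · 3 · 7 · 17 = 2856.
Merge one congruence at a time:
  Start: x ≡ 4 (mod 8).
  Combine with x ≡ 1 (mod 3); new modulus lcm = 24.
    Write x = 4 + 8·t and substitute into x ≡ 1 (mod 3): 8·t ≡ 1 − 4 = -3 (mod 3).
    Reduce coefficients mod 3: 2·t ≡ 0 (mod 3).
    The inverse of 2 mod 3 is 2 (since 2·2 = 4 = 1·3 + 1), so t ≡ 2·0 = 0 ≡ 0 (mod 3).
    Then x = 4 + 8·0 = 4, valid modulo lcm(8, 3) = 24: x ≡ 4 (mod 24).
  Combine with x ≡ 4 (mod 7); new modulus lcm = 168.
    Write x = 4 + 24·t and substitute into x ≡ 4 (mod 7): 24·t ≡ 4 − 4 = 0 (mod 7).
    Reduce coefficients mod 7: 3·t ≡ 0 (mod 7).
    The inverse of 3 mod 7 is 5 (since 3·5 = 15 = 2·7 + 1), so t ≡ 5·0 = 0 ≡ 0 (mod 7).
    Then x = 4 + 24·0 = 4, valid modulo lcm(24, 7) = 168: x ≡ 4 (mod 168).
  Combine with x ≡ 9 (mod 17); new modulus lcm = 2856.
    Write x = 4 + 168·t and substitute into x ≡ 9 (mod 17): 168·t ≡ 9 − 4 = 5 (mod 17).
    Reduce coefficients mod 17: 15·t ≡ 5 (mod 17).
    The inverse of 15 mod 17 is 8 (since 15·8 = 120 = 7·17 + 1), so t ≡ 8·5 = 40 ≡ 6 (mod 17).
    Then x = 4 + 168·6 = 1012, valid modulo lcm(168, 17) = 2856: x ≡ 1012 (mod 2856).
Verify against each original: 1012 mod 8 = 4, 1012 mod 3 = 1, 1012 mod 7 = 4, 1012 mod 17 = 9.

x ≡ 1012 (mod 2856).
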